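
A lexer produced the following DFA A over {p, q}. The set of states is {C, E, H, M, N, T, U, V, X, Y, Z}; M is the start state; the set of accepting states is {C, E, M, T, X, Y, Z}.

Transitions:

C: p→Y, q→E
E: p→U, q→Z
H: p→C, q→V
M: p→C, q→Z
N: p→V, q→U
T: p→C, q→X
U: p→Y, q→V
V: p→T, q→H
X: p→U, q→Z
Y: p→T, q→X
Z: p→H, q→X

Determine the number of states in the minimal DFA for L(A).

Reachable states from the start: {C,E,H,M,T,U,V,X,Y,Z}. Unreachable: {N} — drop them.
P0 = {C,E,M,T,X,Y,Z} | {H,U,V}.
On input p, block {C,E,M,T,X,Y,Z} splits into {C,M,T,Y} and {E,X,Z}.
The partition is now stable with 3 blocks: {C,M,T,Y} | {H,U,V} | {E,X,Z}.

3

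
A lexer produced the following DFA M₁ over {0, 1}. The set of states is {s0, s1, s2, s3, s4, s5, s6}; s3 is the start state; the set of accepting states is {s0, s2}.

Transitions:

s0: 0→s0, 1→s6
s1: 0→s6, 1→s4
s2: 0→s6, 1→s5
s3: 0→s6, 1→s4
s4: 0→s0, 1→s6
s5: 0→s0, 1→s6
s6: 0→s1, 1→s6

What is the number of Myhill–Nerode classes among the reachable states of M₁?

4

States {s2,s5} cannot be reached from the start state, so discard them.
P0 = {s0} | {s1,s3,s4,s6}.
Refine {s1,s3,s4,s6} on symbol 0: members go to different blocks, giving {s1,s3,s6} and {s4}.
On input 1, block {s1,s3,s6} splits into {s1,s3} and {s6}.
The partition is now stable with 4 blocks: {s0} | {s1,s3} | {s4} | {s6}.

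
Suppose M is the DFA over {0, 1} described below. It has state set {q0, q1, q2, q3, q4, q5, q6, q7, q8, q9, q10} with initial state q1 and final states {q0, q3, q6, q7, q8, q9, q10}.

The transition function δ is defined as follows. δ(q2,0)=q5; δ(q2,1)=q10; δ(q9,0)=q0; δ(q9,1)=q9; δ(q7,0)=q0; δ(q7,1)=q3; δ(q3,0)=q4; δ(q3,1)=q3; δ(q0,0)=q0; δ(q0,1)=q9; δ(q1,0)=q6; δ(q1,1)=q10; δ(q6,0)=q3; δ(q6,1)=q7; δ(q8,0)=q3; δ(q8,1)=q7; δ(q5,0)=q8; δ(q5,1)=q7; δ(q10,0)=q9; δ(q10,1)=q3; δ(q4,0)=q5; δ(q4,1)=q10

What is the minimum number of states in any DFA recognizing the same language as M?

6

Reachable states from the start: {q0,q1,q3,q4,q5,q6,q7,q8,q9,q10}. Unreachable: {q2} — drop them.
Initial partition by acceptance: {q0,q3,q6,q7,q8,q9,q10} | {q1,q4,q5}.
Split {q0,q3,q6,q7,q8,q9,q10} by δ(·,0) → {q0,q6,q7,q8,q9,q10} and {q3}.
Refine {q0,q6,q7,q8,q9,q10} on symbol 0: members go to different blocks, giving {q0,q7,q9,q10} and {q6,q8}.
Refine {q0,q7,q9,q10} on symbol 1: members go to different blocks, giving {q0,q9} and {q7,q10}.
Split {q1,q4,q5} by δ(·,0) → {q1,q5} and {q4}.
The partition is now stable with 6 blocks: {q0,q9} | {q1,q5} | {q3} | {q6,q8} | {q7,q10} | {q4}.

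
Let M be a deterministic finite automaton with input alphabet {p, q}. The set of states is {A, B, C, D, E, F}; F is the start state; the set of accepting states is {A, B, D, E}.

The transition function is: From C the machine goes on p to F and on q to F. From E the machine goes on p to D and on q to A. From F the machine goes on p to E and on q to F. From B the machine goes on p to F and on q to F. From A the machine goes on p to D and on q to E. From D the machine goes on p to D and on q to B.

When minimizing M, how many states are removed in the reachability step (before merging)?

1

BFS from F reaches {A, B, D, E, F}; the 1 state(s) C are never visited.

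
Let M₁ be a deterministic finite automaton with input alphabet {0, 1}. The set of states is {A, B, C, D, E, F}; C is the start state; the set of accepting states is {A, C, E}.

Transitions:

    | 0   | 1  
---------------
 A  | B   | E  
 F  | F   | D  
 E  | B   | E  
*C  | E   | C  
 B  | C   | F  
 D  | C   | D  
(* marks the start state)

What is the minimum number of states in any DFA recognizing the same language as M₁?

States {A} cannot be reached from the start state, so discard them.
P0 = {C,E} | {B,D,F}.
Split {C,E} by δ(·,0) → {C} and {E}.
Split {B,D,F} by δ(·,0) → {B,D} and {F}.
Split {B,D} by δ(·,1) → {B} and {D}.
The partition is now stable with 5 blocks: {C} | {B} | {E} | {F} | {D}.

5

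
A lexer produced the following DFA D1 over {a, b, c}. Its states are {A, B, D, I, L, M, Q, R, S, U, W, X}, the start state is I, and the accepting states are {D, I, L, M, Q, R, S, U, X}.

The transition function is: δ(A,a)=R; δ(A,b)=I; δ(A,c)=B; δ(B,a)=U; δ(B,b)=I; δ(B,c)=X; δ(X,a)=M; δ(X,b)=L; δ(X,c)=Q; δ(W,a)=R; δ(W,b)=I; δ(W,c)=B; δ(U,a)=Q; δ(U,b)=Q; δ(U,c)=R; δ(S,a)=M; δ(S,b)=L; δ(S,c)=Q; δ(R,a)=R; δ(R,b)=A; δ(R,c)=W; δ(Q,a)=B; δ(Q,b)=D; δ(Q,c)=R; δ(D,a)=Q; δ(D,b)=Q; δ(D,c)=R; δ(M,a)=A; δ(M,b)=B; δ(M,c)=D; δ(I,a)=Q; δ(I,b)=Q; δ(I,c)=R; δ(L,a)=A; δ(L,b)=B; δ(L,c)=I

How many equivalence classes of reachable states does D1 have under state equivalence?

7

Reachable states from the start: {A,B,D,I,L,M,Q,R,U,W,X}. Unreachable: {S} — drop them.
Start with accepting vs non-accepting: {D,I,L,M,Q,R,U,X} | {A,B,W}.
On input a, block {D,I,L,M,Q,R,U,X} splits into {D,I,R,U,X} and {L,M,Q}.
Split {D,I,R,U,X} by δ(·,a) → {D,I,U,X} and {R}.
On input c, block {D,I,U,X} splits into {D,I,U} and {X}.
On input a, block {A,B,W} splits into {A,W} and {B}.
On input a, block {L,M,Q} splits into {L,M} and {Q}.
The partition is now stable with 7 blocks: {D,I,U} | {A,W} | {L,M} | {R} | {X} | {B} | {Q}.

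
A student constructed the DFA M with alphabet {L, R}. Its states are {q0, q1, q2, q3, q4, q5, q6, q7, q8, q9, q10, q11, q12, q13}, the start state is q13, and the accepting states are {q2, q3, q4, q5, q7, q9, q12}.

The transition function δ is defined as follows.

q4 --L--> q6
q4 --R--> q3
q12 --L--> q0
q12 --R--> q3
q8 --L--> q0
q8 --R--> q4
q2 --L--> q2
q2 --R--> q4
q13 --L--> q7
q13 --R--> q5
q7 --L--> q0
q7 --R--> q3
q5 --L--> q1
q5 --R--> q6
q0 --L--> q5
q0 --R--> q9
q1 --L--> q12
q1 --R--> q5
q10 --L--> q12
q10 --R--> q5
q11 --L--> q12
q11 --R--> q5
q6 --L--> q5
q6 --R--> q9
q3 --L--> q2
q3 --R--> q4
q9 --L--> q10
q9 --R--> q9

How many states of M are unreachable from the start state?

2

No path from q13 leads to q8, q11; the other 12 states are all reachable.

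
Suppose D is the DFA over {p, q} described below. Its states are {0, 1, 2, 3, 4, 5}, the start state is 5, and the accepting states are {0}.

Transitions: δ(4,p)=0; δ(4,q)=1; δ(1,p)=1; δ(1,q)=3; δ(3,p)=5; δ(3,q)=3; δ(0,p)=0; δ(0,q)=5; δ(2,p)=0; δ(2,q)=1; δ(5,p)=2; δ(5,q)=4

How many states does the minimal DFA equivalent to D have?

Initial partition by acceptance: {0} | {1,2,3,4,5}.
Split {1,2,3,4,5} by δ(·,p) → {1,3,5} and {2,4}.
Refine {1,3,5} on symbol p: members go to different blocks, giving {1,3} and {5}.
Split {1,3} by δ(·,p) → {1} and {3}.
The partition is now stable with 5 blocks: {0} | {1} | {2,4} | {5} | {3}.

5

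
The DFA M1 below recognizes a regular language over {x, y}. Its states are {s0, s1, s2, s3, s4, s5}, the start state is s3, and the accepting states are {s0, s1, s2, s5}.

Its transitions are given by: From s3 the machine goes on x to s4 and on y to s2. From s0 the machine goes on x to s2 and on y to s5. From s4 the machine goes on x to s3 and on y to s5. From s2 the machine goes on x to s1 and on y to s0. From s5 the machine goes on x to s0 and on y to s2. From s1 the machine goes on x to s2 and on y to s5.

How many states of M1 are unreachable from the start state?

Exploring from s3, all states are eventually visited, so none are unreachable.

0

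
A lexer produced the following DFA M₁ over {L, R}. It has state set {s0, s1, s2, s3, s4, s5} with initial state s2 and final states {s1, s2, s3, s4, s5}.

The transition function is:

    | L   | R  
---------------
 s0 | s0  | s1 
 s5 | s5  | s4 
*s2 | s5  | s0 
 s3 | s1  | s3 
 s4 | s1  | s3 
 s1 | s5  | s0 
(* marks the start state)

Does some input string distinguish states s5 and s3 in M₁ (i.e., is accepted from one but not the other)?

Yes

Initial partition by acceptance: {s1,s2,s3,s4,s5} | {s0}.
Refine {s1,s2,s3,s4,s5} on symbol R: members go to different blocks, giving {s3,s4,s5} and {s1,s2}.
Refine {s3,s4,s5} on symbol L: members go to different blocks, giving {s3,s4} and {s5}.
No further refinement is possible. Final partition (4 blocks): {s3,s4} | {s0} | {s1,s2} | {s5}.
s5 and s3 end up in different blocks, so they are distinguishable. For instance, the string 'LR' is accepted from only s5.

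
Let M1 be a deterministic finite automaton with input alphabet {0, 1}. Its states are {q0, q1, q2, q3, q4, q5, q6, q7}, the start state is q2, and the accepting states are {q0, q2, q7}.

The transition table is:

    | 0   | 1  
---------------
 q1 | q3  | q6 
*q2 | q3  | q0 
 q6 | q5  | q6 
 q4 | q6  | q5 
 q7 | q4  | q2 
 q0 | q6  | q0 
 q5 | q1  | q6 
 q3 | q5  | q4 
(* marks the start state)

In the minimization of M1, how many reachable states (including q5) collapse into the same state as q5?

First remove the unreachable states {q7}; 7 states remain.
Start with accepting vs non-accepting: {q0,q2} | {q1,q3,q4,q5,q6}.
Stable partition: {q0,q2} | {q1,q3,q4,q5,q6} — 2 equivalence classes.
The equivalence class containing q5 is {q1,q3,q4,q5,q6}, of size 5.

5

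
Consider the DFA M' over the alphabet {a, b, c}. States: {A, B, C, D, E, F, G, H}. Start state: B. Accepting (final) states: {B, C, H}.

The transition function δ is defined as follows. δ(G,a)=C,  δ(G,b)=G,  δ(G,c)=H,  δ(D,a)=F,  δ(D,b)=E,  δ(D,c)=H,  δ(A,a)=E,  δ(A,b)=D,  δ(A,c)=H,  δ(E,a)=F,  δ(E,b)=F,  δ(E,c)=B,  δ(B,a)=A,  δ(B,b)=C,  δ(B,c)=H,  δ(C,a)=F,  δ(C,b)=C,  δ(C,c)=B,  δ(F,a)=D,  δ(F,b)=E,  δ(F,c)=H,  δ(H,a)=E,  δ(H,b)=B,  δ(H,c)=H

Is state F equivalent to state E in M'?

Yes

Reachable states from the start: {A,B,C,D,E,F,H}. Unreachable: {G} — drop them.
P0 = {B,C,H} | {A,D,E,F}.
No further refinement is possible. Final partition (2 blocks): {B,C,H} | {A,D,E,F}.
F and E lie in the same block of the stable partition, so they are equivalent — no string distinguishes them.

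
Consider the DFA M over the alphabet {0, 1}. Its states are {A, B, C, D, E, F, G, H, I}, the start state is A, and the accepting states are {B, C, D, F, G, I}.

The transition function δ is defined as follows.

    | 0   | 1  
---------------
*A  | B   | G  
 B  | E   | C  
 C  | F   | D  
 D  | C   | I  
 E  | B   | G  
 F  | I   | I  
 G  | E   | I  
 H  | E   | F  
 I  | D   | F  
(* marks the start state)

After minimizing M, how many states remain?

Reachable states from the start: {A,B,C,D,E,F,G,I}. Unreachable: {H} — drop them.
Initial partition by acceptance: {B,C,D,F,G,I} | {A,E}.
Refine {B,C,D,F,G,I} on symbol 0: members go to different blocks, giving {C,D,F,I} and {B,G}.
No further refinement is possible. Final partition (3 blocks): {C,D,F,I} | {A,E} | {B,G}.

3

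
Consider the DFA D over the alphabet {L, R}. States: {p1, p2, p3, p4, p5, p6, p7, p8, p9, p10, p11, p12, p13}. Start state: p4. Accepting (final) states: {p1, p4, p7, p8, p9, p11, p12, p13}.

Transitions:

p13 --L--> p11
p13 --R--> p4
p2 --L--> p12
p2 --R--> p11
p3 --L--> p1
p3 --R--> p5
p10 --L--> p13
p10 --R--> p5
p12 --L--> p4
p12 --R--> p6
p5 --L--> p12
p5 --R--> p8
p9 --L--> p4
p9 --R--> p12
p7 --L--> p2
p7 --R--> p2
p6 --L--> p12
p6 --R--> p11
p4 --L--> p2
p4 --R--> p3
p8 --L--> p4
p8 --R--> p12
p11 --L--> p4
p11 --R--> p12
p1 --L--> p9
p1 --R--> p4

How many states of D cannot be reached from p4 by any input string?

3

BFS from p4 reaches {p1, p2, p3, p4, p5, p6, p8, p9, p11, p12}; the 3 state(s) p7, p10, p13 are never visited.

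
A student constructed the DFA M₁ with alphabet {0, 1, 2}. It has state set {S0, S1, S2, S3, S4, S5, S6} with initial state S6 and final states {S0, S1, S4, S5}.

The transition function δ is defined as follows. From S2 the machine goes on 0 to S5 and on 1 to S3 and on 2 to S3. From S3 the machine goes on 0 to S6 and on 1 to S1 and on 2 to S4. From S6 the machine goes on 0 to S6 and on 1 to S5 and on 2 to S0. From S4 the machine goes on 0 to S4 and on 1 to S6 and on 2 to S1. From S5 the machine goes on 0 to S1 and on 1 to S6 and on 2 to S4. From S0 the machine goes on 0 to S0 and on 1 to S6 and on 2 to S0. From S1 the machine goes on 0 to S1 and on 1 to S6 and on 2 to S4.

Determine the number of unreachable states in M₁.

2

BFS from S6 reaches {S0, S1, S4, S5, S6}; the 2 state(s) S2, S3 are never visited.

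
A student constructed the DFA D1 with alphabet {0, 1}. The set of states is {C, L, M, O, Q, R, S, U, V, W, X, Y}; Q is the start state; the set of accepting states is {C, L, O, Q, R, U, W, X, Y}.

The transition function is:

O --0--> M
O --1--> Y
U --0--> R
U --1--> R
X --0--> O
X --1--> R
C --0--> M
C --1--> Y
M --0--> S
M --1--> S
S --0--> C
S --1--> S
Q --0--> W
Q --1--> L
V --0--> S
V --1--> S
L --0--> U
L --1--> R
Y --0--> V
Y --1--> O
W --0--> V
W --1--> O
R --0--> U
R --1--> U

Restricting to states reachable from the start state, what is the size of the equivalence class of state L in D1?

3

First remove the unreachable states {X}; 11 states remain.
Start with accepting vs non-accepting: {C,L,O,Q,R,U,W,Y} | {M,S,V}.
Split {C,L,O,Q,R,U,W,Y} by δ(·,0) → {C,O,W,Y} and {L,Q,R,U}.
On input 0, block {M,S,V} splits into {M,V} and {S}.
Split {L,Q,R,U} by δ(·,0) → {L,R,U} and {Q}.
The partition is now stable with 5 blocks: {C,O,W,Y} | {M,V} | {L,R,U} | {S} | {Q}.
State L belongs to the block {L,R,U}, which has 3 states.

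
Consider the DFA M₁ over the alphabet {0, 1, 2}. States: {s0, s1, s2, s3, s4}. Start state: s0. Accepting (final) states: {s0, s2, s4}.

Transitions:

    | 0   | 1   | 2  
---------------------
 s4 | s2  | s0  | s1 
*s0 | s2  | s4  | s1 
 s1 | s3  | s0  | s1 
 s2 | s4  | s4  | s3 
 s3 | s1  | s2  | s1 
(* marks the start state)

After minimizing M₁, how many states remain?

2

Every state is reachable, so we keep all 5.
Start with accepting vs non-accepting: {s0,s2,s4} | {s1,s3}.
No further refinement is possible. Final partition (2 blocks): {s0,s2,s4} | {s1,s3}.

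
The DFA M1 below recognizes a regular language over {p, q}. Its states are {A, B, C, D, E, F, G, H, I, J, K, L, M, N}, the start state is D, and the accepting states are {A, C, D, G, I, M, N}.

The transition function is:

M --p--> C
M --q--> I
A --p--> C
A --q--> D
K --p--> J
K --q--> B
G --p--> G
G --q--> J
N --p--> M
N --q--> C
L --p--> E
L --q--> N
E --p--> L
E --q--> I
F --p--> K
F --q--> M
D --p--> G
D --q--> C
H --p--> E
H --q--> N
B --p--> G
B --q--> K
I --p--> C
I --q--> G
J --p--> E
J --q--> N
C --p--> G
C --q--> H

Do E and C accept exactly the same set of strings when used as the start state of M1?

First remove the unreachable states {A,B,F,K}; 10 states remain.
P0 = {C,D,G,I,M,N} | {E,H,J,L}.
Refine {C,D,G,I,M,N} on symbol q: members go to different blocks, giving {D,I,M,N} and {C,G}.
Split {D,I,M,N} by δ(·,p) → {D,I,M} and {N}.
Split {D,I,M} by δ(·,q) → {D,I} and {M}.
On input q, block {E,H,J,L} splits into {H,J,L} and {E}.
Stable partition: {D,I} | {H,J,L} | {C,G} | {N} | {M} | {E} — 6 equivalence classes.
E and C end up in different blocks, so they are distinguishable. For instance, the string 'ε' is accepted from only C.

No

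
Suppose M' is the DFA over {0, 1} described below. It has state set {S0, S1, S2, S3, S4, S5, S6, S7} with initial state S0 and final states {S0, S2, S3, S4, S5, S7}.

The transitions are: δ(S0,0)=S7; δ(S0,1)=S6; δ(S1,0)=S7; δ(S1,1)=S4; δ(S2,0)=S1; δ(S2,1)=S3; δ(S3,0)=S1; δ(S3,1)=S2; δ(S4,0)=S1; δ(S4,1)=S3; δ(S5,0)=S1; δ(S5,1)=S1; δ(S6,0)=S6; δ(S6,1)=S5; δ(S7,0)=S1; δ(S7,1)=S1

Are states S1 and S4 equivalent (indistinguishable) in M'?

No

All states are reachable from the start state.
Start with accepting vs non-accepting: {S0,S2,S3,S4,S5,S7} | {S1,S6}.
On input 0, block {S0,S2,S3,S4,S5,S7} splits into {S2,S3,S4,S5,S7} and {S0}.
Refine {S2,S3,S4,S5,S7} on symbol 1: members go to different blocks, giving {S2,S3,S4} and {S5,S7}.
Refine {S1,S6} on symbol 0: members go to different blocks, giving {S1} and {S6}.
Stable partition: {S2,S3,S4} | {S1} | {S0} | {S5,S7} | {S6} — 5 equivalence classes.
S1 and S4 end up in different blocks, so they are distinguishable. For instance, the string 'ε' is accepted from only S4.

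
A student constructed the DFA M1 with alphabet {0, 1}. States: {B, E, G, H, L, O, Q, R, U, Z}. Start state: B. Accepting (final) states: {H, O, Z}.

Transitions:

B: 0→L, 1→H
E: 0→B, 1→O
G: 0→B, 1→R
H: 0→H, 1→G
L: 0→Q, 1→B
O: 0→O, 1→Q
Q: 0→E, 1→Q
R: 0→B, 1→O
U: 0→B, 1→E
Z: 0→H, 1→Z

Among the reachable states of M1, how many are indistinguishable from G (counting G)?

First remove the unreachable states {U,Z}; 8 states remain.
Initial partition by acceptance: {H,O} | {B,E,G,L,Q,R}.
On input 1, block {B,E,G,L,Q,R} splits into {G,L,Q} and {B,E,R}.
Split {G,L,Q} by δ(·,0) → {G,Q} and {L}.
Split {G,Q} by δ(·,1) → {G} and {Q}.
Split {H,O} by δ(·,1) → {O} and {H}.
Refine {B,E,R} on symbol 0: members go to different blocks, giving {E,R} and {B}.
The partition is now stable with 7 blocks: {O} | {G} | {E,R} | {L} | {Q} | {H} | {B}.
The equivalence class containing G is {G}, of size 1.

1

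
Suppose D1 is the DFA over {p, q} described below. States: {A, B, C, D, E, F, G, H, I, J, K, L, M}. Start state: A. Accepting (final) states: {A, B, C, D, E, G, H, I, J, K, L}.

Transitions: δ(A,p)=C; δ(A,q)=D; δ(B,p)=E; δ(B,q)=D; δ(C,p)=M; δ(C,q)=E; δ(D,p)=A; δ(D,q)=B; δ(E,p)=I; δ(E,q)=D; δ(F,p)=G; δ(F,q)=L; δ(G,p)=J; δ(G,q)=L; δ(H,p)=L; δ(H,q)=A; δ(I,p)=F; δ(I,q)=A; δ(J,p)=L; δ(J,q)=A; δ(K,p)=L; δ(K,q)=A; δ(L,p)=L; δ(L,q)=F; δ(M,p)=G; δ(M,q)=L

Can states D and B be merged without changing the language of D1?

States {H,K} cannot be reached from the start state, so discard them.
Start with accepting vs non-accepting: {A,B,C,D,E,G,I,J,L} | {F,M}.
Refine {A,B,C,D,E,G,I,J,L} on symbol p: members go to different blocks, giving {A,B,D,E,G,J,L} and {C,I}.
Refine {A,B,D,E,G,J,L} on symbol p: members go to different blocks, giving {B,D,G,J,L} and {A,E}.
On input p, block {B,D,G,J,L} splits into {G,J,L} and {B,D}.
Split {G,J,L} by δ(·,q) → {G} and {J} and {L}.
No further refinement is possible. Final partition (7 blocks): {G} | {F,M} | {C,I} | {A,E} | {B,D} | {J} | {L}.
D and B lie in the same block of the stable partition, so they are equivalent — no string distinguishes them.

Yes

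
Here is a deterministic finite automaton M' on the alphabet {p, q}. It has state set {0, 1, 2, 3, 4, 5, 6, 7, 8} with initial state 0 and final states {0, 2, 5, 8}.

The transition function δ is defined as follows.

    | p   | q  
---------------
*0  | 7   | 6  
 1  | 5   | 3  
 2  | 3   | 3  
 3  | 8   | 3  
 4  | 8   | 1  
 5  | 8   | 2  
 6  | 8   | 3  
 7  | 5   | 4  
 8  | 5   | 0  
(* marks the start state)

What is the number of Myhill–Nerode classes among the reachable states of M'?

3

Start with accepting vs non-accepting: {0,2,5,8} | {1,3,4,6,7}.
Refine {0,2,5,8} on symbol p: members go to different blocks, giving {0,2} and {5,8}.
The partition is now stable with 3 blocks: {0,2} | {1,3,4,6,7} | {5,8}.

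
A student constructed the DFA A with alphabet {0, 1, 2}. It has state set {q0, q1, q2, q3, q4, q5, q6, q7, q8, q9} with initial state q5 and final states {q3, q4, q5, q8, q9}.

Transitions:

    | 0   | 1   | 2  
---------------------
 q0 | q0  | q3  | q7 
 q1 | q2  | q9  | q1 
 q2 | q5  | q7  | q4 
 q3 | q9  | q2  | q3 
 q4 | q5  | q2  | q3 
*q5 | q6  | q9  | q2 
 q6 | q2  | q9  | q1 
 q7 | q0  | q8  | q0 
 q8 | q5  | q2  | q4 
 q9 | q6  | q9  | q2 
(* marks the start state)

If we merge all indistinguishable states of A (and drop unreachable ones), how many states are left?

P0 = {q3,q4,q5,q8,q9} | {q0,q1,q2,q6,q7}.
Refine {q3,q4,q5,q8,q9} on symbol 0: members go to different blocks, giving {q3,q4,q8} and {q5,q9}.
On input 0, block {q0,q1,q2,q6,q7} splits into {q0,q1,q6,q7} and {q2}.
Split {q0,q1,q6,q7} by δ(·,0) → {q0,q7} and {q1,q6}.
The partition is now stable with 5 blocks: {q3,q4,q8} | {q0,q7} | {q5,q9} | {q2} | {q1,q6}.

5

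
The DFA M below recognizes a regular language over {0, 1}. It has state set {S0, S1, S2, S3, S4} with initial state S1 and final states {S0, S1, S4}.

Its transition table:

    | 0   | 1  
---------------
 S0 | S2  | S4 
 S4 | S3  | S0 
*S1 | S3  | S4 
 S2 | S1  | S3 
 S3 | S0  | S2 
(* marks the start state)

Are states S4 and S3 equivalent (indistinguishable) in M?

No

Every state is reachable, so we keep all 5.
Initial partition by acceptance: {S0,S1,S4} | {S2,S3}.
Stable partition: {S0,S1,S4} | {S2,S3} — 2 equivalence classes.
S4 and S3 end up in different blocks, so they are distinguishable. For instance, the string 'ε' is accepted from only S4.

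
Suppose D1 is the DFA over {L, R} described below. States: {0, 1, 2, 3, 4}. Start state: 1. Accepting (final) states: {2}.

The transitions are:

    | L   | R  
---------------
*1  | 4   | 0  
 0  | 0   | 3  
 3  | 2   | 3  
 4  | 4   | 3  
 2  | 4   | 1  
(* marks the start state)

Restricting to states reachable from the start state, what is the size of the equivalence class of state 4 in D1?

2

Every state is reachable, so we keep all 5.
P0 = {2} | {0,1,3,4}.
Split {0,1,3,4} by δ(·,L) → {0,1,4} and {3}.
Refine {0,1,4} on symbol R: members go to different blocks, giving {0,4} and {1}.
No further refinement is possible. Final partition (4 blocks): {2} | {0,4} | {3} | {1}.
State 4 belongs to the block {0,4}, which has 2 states.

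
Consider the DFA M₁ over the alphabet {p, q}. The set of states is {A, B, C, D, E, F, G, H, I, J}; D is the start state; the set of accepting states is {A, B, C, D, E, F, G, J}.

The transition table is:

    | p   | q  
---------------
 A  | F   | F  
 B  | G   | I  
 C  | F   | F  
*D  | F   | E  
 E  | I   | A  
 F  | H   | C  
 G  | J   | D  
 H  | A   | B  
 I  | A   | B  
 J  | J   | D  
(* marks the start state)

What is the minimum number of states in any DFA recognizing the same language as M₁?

5

Start with accepting vs non-accepting: {A,B,C,D,E,F,G,J} | {H,I}.
Split {A,B,C,D,E,F,G,J} by δ(·,p) → {A,B,C,D,G,J} and {E,F}.
Refine {A,B,C,D,G,J} on symbol p: members go to different blocks, giving {A,C,D} and {B,G,J}.
On input q, block {B,G,J} splits into {G,J} and {B}.
The partition is now stable with 5 blocks: {A,C,D} | {H,I} | {E,F} | {G,J} | {B}.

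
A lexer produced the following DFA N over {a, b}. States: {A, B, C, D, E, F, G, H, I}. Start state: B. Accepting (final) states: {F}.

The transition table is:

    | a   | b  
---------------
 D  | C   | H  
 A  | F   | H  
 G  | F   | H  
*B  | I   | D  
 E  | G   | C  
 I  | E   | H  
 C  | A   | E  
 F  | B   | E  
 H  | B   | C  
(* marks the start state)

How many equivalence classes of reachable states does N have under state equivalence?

All states are reachable from the start state.
Start with accepting vs non-accepting: {F} | {A,B,C,D,E,G,H,I}.
Split {A,B,C,D,E,G,H,I} by δ(·,a) → {B,C,D,E,H,I} and {A,G}.
Refine {B,C,D,E,H,I} on symbol a: members go to different blocks, giving {B,D,H,I} and {C,E}.
Refine {B,D,H,I} on symbol a: members go to different blocks, giving {B,H} and {D,I}.
Split {B,H} by δ(·,a) → {B} and {H}.
The partition is now stable with 6 blocks: {F} | {B} | {A,G} | {C,E} | {D,I} | {H}.

6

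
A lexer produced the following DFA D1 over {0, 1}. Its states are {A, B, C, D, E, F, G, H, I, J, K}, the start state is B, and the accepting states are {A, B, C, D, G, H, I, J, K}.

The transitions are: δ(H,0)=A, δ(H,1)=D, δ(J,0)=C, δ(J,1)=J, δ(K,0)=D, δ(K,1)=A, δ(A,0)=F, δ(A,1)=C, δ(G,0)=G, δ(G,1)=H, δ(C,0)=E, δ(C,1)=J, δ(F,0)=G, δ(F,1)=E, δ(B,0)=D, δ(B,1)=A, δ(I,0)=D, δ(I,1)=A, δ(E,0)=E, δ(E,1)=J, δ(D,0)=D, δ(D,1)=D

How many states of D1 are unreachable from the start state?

BFS from B reaches {A, B, C, D, E, F, G, H, J}; the 2 state(s) I, K are never visited.

2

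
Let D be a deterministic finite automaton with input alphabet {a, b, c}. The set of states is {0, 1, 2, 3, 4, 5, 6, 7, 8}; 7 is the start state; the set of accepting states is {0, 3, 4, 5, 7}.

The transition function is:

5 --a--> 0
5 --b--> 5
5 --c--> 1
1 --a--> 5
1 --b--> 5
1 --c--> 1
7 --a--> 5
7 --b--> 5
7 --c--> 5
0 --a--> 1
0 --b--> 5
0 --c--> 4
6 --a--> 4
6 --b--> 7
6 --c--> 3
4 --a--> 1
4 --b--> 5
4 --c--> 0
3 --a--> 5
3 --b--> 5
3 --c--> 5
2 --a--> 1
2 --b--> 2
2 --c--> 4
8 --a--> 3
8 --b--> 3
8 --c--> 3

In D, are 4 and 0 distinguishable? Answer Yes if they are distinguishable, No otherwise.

No

Reachable states from the start: {0,1,4,5,7}. Unreachable: {2,3,6,8} — drop them.
P0 = {0,4,5,7} | {1}.
On input a, block {0,4,5,7} splits into {0,4} and {5,7}.
Refine {5,7} on symbol a: members go to different blocks, giving {5} and {7}.
The partition is now stable with 4 blocks: {0,4} | {1} | {5} | {7}.
4 and 0 lie in the same block of the stable partition, so they are equivalent — no string distinguishes them.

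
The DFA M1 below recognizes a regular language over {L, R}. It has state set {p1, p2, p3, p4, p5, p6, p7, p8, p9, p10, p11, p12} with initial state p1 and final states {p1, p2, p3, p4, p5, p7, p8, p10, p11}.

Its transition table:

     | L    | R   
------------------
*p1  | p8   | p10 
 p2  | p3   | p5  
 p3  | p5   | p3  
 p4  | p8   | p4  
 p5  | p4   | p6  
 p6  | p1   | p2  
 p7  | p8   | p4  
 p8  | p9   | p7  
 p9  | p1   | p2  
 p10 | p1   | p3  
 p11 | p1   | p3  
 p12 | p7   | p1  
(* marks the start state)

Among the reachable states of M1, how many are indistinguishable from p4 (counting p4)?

2

Reachable states from the start: {p1,p2,p3,p4,p5,p6,p7,p8,p9,p10}. Unreachable: {p11,p12} — drop them.
Initial partition by acceptance: {p1,p2,p3,p4,p5,p7,p8,p10} | {p6,p9}.
Split {p1,p2,p3,p4,p5,p7,p8,p10} by δ(·,L) → {p1,p2,p3,p4,p5,p7,p10} and {p8}.
Refine {p1,p2,p3,p4,p5,p7,p10} on symbol L: members go to different blocks, giving {p2,p3,p5,p10} and {p1,p4,p7}.
Refine {p2,p3,p5,p10} on symbol L: members go to different blocks, giving {p2,p3} and {p5,p10}.
Split {p2,p3} by δ(·,L) → {p2} and {p3}.
Split {p1,p4,p7} by δ(·,R) → {p4,p7} and {p1}.
Split {p5,p10} by δ(·,L) → {p5} and {p10}.
The partition is now stable with 8 blocks: {p2} | {p6,p9} | {p8} | {p4,p7} | {p5} | {p3} | {p1} | {p10}.
The equivalence class containing p4 is {p4,p7}, of size 2.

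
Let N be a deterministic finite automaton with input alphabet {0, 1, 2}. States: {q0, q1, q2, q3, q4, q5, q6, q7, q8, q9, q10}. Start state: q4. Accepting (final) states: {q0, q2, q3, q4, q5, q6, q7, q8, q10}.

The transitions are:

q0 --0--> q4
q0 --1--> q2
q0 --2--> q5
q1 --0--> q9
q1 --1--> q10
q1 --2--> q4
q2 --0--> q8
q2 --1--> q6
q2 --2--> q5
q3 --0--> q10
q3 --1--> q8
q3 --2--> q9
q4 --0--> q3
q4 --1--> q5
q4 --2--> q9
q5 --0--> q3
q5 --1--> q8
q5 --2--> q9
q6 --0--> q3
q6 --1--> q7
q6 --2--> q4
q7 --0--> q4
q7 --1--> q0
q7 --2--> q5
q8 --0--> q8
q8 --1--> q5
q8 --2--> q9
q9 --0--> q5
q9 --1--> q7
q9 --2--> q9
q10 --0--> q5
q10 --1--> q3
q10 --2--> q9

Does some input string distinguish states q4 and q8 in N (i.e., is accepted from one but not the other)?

No

States {q1} cannot be reached from the start state, so discard them.
P0 = {q0,q2,q3,q4,q5,q6,q7,q8,q10} | {q9}.
On input 2, block {q0,q2,q3,q4,q5,q6,q7,q8,q10} splits into {q3,q4,q5,q8,q10} and {q0,q2,q6,q7}.
No further refinement is possible. Final partition (3 blocks): {q3,q4,q5,q8,q10} | {q9} | {q0,q2,q6,q7}.
q4 and q8 lie in the same block of the stable partition, so they are equivalent — no string distinguishes them.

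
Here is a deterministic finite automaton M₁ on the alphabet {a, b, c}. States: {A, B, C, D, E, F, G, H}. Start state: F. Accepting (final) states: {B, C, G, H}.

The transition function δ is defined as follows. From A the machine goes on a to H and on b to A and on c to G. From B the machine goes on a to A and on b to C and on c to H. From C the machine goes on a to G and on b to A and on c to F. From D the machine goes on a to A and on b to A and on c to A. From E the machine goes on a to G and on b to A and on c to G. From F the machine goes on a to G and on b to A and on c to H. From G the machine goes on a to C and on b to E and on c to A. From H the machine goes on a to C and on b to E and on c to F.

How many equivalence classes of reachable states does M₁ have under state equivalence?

Reachable states from the start: {A,C,E,F,G,H}. Unreachable: {B,D} — drop them.
P0 = {C,G,H} | {A,E,F}.
The partition is now stable with 2 blocks: {C,G,H} | {A,E,F}.

2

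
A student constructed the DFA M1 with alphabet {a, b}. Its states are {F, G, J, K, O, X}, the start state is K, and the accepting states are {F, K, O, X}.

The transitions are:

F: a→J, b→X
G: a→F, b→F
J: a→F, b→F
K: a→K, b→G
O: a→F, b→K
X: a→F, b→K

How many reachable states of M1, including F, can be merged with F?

1

States {O} cannot be reached from the start state, so discard them.
P0 = {F,K,X} | {G,J}.
On input a, block {F,K,X} splits into {K,X} and {F}.
Refine {K,X} on symbol a: members go to different blocks, giving {K} and {X}.
The partition is now stable with 4 blocks: {K} | {G,J} | {F} | {X}.
State F belongs to the block {F}, which has 1 states.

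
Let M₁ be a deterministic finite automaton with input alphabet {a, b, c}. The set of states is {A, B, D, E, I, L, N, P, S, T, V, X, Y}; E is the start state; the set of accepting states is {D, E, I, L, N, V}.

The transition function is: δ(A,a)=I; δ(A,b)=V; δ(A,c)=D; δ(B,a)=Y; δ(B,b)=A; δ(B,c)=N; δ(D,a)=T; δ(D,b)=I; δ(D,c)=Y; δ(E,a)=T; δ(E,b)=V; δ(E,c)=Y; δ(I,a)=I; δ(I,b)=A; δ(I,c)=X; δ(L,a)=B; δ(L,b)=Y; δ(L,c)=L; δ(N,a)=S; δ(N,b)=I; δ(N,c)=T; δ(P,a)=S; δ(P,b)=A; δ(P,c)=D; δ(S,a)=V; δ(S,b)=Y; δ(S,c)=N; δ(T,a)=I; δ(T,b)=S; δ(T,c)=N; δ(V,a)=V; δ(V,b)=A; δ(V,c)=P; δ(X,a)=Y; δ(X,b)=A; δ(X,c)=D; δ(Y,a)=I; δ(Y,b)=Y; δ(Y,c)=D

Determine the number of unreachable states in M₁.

2

BFS from E reaches {A, D, E, I, N, P, S, T, V, X, Y}; the 2 state(s) B, L are never visited.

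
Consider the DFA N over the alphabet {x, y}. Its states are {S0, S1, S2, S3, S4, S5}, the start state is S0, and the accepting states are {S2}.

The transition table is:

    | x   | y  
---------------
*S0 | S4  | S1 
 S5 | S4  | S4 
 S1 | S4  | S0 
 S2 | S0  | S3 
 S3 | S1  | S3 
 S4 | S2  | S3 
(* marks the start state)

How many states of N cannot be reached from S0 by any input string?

1

BFS from S0 reaches {S0, S1, S2, S3, S4}; the 1 state(s) S5 are never visited.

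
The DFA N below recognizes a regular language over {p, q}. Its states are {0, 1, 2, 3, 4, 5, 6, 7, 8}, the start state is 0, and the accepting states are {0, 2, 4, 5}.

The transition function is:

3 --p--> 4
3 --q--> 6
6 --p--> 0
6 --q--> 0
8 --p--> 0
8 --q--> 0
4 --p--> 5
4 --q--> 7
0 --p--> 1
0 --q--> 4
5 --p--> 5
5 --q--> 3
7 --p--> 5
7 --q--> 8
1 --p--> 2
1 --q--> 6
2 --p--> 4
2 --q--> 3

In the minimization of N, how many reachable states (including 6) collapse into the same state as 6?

P0 = {0,2,4,5} | {1,3,6,7,8}.
Split {0,2,4,5} by δ(·,p) → {2,4,5} and {0}.
Refine {1,3,6,7,8} on symbol p: members go to different blocks, giving {1,3,7} and {6,8}.
No further refinement is possible. Final partition (4 blocks): {2,4,5} | {1,3,7} | {0} | {6,8}.
The equivalence class containing 6 is {6,8}, of size 2.

2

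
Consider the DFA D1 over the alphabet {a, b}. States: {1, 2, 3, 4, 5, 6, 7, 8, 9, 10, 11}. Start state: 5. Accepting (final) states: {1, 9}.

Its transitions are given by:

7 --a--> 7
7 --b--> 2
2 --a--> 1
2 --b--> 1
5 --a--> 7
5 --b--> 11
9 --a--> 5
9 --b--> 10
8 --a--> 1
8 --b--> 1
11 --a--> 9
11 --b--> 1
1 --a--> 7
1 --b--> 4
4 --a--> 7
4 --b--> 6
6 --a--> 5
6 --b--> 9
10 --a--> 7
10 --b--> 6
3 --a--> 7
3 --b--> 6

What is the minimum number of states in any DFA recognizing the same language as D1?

5

Reachable states from the start: {1,2,4,5,6,7,9,10,11}. Unreachable: {3,8} — drop them.
Initial partition by acceptance: {1,9} | {2,4,5,6,7,10,11}.
Refine {2,4,5,6,7,10,11} on symbol a: members go to different blocks, giving {4,5,6,7,10} and {2,11}.
Split {4,5,6,7,10} by δ(·,b) → {4,10} and {5,7} and {6}.
No further refinement is possible. Final partition (5 blocks): {1,9} | {4,10} | {2,11} | {5,7} | {6}.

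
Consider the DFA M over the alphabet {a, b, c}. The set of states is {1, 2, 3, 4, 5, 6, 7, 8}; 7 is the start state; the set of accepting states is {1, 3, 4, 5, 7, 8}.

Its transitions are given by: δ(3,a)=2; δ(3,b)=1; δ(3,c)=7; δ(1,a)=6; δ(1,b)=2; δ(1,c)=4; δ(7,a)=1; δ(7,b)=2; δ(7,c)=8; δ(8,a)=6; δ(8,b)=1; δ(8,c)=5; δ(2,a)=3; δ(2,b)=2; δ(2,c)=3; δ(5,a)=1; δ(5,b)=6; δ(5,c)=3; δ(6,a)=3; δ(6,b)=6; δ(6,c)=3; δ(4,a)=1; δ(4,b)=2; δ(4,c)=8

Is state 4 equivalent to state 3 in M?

No

Every state is reachable, so we keep all 8.
P0 = {1,3,4,5,7,8} | {2,6}.
Split {1,3,4,5,7,8} by δ(·,a) → {1,3,8} and {4,5,7}.
Split {1,3,8} by δ(·,b) → {3,8} and {1}.
The partition is now stable with 4 blocks: {3,8} | {2,6} | {4,5,7} | {1}.
4 and 3 end up in different blocks, so they are distinguishable. For instance, the string 'a' is accepted from only 4.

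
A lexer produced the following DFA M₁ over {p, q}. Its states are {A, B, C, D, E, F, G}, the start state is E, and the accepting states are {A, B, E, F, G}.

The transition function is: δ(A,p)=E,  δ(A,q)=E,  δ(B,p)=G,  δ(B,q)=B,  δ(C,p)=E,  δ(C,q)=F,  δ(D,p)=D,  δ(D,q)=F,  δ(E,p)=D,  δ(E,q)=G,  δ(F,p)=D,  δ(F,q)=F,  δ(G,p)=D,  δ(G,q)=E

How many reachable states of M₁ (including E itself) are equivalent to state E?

Reachable states from the start: {D,E,F,G}. Unreachable: {A,B,C} — drop them.
Initial partition by acceptance: {E,F,G} | {D}.
Stable partition: {E,F,G} | {D} — 2 equivalence classes.
State E belongs to the block {E,F,G}, which has 3 states.

3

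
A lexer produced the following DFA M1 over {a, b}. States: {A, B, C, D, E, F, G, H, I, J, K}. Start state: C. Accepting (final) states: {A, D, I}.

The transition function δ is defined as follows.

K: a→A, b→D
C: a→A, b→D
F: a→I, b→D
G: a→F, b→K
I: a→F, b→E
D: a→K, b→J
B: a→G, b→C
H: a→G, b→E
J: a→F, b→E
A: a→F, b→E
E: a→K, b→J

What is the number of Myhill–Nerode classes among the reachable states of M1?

First remove the unreachable states {B,G,H}; 8 states remain.
P0 = {A,D,I} | {C,E,F,J,K}.
Refine {C,E,F,J,K} on symbol a: members go to different blocks, giving {C,F,K} and {E,J}.
Stable partition: {A,D,I} | {C,F,K} | {E,J} — 3 equivalence classes.

3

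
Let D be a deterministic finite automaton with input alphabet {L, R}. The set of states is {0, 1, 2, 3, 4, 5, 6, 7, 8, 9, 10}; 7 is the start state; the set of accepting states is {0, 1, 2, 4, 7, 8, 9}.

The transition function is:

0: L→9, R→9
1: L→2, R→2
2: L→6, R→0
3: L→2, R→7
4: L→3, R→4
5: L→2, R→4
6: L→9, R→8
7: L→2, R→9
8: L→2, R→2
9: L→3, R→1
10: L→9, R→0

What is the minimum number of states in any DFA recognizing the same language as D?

3

First remove the unreachable states {4,5,10}; 8 states remain.
Start with accepting vs non-accepting: {0,1,2,7,8,9} | {3,6}.
On input L, block {0,1,2,7,8,9} splits into {0,1,7,8} and {2,9}.
Stable partition: {0,1,7,8} | {3,6} | {2,9} — 3 equivalence classes.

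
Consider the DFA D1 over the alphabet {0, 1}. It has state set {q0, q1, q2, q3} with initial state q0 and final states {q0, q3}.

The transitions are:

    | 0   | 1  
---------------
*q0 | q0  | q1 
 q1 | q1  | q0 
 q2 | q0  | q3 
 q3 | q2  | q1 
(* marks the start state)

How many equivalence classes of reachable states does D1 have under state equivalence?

States {q2,q3} cannot be reached from the start state, so discard them.
P0 = {q0} | {q1}.
The partition is now stable with 2 blocks: {q0} | {q1}.

2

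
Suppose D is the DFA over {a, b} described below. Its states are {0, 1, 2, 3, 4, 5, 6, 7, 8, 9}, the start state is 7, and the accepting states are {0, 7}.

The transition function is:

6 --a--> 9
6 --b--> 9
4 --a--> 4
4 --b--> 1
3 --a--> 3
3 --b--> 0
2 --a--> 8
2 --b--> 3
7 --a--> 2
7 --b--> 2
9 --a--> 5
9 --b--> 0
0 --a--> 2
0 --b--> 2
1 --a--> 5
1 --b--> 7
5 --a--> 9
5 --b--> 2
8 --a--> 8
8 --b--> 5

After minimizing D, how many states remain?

First remove the unreachable states {1,4,6}; 7 states remain.
Start with accepting vs non-accepting: {0,7} | {2,3,5,8,9}.
Refine {2,3,5,8,9} on symbol b: members go to different blocks, giving {2,5,8} and {3,9}.
On input a, block {2,5,8} splits into {2,8} and {5}.
On input b, block {2,8} splits into {2} and {8}.
On input a, block {3,9} splits into {3} and {9}.
Stable partition: {0,7} | {2} | {3} | {5} | {8} | {9} — 6 equivalence classes.

6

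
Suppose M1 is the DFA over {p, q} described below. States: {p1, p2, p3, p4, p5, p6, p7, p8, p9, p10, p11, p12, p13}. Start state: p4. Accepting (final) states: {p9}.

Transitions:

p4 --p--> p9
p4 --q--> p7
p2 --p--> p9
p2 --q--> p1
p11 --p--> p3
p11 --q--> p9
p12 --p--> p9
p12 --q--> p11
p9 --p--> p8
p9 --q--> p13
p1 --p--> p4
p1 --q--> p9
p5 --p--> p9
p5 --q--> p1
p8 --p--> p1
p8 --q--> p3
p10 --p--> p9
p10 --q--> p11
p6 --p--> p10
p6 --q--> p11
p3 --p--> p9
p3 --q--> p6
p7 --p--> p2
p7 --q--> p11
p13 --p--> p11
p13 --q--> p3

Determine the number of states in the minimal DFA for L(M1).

First remove the unreachable states {p5,p12}; 11 states remain.
Start with accepting vs non-accepting: {p9} | {p1,p2,p3,p4,p6,p7,p8,p10,p11,p13}.
Refine {p1,p2,p3,p4,p6,p7,p8,p10,p11,p13} on symbol p: members go to different blocks, giving {p1,p6,p7,p8,p11,p13} and {p2,p3,p4,p10}.
Refine {p1,p6,p7,p8,p11,p13} on symbol p: members go to different blocks, giving {p1,p6,p7,p11} and {p8,p13}.
Split {p1,p6,p7,p11} by δ(·,q) → {p1,p11} and {p6,p7}.
Refine {p2,p3,p4,p10} on symbol q: members go to different blocks, giving {p2,p10} and {p3,p4}.
The partition is now stable with 6 blocks: {p9} | {p1,p11} | {p2,p10} | {p8,p13} | {p6,p7} | {p3,p4}.

6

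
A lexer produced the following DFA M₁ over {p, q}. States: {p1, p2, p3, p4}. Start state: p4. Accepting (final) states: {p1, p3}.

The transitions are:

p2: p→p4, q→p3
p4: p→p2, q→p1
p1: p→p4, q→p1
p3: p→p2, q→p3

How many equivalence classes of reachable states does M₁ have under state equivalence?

All states are reachable from the start state.
Start with accepting vs non-accepting: {p1,p3} | {p2,p4}.
The partition is now stable with 2 blocks: {p1,p3} | {p2,p4}.

2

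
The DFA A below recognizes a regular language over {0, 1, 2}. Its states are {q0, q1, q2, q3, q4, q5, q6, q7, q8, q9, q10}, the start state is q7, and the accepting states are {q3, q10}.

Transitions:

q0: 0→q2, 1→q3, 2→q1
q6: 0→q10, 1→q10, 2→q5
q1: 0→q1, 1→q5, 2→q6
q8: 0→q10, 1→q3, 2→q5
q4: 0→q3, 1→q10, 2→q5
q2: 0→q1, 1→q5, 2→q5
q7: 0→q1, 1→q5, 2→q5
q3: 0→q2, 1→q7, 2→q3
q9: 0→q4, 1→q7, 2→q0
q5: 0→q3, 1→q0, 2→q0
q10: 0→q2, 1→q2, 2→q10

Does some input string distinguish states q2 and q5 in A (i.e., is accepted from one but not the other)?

First remove the unreachable states {q4,q8,q9}; 8 states remain.
Initial partition by acceptance: {q3,q10} | {q0,q1,q2,q5,q6,q7}.
Refine {q0,q1,q2,q5,q6,q7} on symbol 0: members go to different blocks, giving {q0,q1,q2,q7} and {q5,q6}.
Split {q0,q1,q2,q7} by δ(·,1) → {q1,q2,q7} and {q0}.
On input 1, block {q5,q6} splits into {q5} and {q6}.
On input 2, block {q1,q2,q7} splits into {q2,q7} and {q1}.
The partition is now stable with 6 blocks: {q3,q10} | {q2,q7} | {q5} | {q0} | {q6} | {q1}.
q2 and q5 end up in different blocks, so they are distinguishable. For instance, the string '0' is accepted from only q5.

Yes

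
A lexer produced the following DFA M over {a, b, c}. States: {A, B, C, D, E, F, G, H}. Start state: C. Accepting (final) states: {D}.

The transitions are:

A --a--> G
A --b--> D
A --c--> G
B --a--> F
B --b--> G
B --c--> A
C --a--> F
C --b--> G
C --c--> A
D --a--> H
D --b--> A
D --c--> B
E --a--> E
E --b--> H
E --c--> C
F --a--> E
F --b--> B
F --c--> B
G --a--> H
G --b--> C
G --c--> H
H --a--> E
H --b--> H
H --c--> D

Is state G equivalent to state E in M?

Every state is reachable, so we keep all 8.
Start with accepting vs non-accepting: {D} | {A,B,C,E,F,G,H}.
Split {A,B,C,E,F,G,H} by δ(·,b) → {B,C,E,F,G,H} and {A}.
Refine {B,C,E,F,G,H} on symbol c: members go to different blocks, giving {E,F,G} and {B,C} and {H}.
On input a, block {E,F,G} splits into {E,F} and {G}.
Refine {E,F} on symbol b: members go to different blocks, giving {E} and {F}.
No further refinement is possible. Final partition (7 blocks): {D} | {E} | {A} | {B,C} | {H} | {G} | {F}.
G and E end up in different blocks, so they are distinguishable. For instance, the string 'ac' is accepted from only G.

No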